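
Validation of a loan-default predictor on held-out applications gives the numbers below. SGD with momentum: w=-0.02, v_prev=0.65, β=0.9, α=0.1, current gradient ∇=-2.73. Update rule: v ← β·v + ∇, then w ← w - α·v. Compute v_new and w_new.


v_new = 0.9·0.65 - 2.73 = 0.585 - 2.73 = -2.145
w_new = -0.02 - 0.1·-2.145 = -0.02 + 0.2145 = 0.1945

v_new=-2.145, w_new=0.1945


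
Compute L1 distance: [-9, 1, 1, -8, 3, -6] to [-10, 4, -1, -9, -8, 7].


d = |-9+ 10| + |1-4| + |1+ 1| + |-8+ 9| + |3+ 8| + |-6-7|
  = 1 + 3 + 2 + 1 + 11 + 13
  = 31

31


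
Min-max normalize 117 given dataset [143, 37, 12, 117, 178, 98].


min=12, max=178
(117-12)/(178-12) = 105/166 = 0.6325

0.6325


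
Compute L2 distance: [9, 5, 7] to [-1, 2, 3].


d = √((9+ 1)² + (5-2)² + (7-3)²)
  = √(100 + 9 + 16)
  = √125 = 11.1803

11.1803


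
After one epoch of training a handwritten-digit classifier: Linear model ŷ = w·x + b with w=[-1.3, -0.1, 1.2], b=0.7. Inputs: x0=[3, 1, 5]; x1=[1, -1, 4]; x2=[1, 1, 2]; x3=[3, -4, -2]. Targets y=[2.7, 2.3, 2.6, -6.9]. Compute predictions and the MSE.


ŷ0 = (-1.3)·(3) + (-0.1)·(1) + (1.2)·(5) + 0.7 = 2.7
ŷ1 = (-1.3)·(1) + (-0.1)·(-1) + (1.2)·(4) + 0.7 = 4.3
ŷ2 = (-1.3)·(1) + (-0.1)·(1) + (1.2)·(2) + 0.7 = 1.7
ŷ3 = (-1.3)·(3) + (-0.1)·(-4) + (1.2)·(-2) + 0.7 = -5.2
errors² = [0.0, 4.0, 0.81, 2.89]
MSE = 7.7000/4 = 1.925

1.925


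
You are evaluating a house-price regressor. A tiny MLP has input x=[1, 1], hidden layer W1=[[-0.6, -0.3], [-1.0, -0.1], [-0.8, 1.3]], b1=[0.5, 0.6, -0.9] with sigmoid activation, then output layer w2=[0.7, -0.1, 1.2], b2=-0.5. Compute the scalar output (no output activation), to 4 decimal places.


z1[0] = (-0.6)·(1) + (-0.3)·(1) + 0.5 = -0.4
z1[1] = (-1.0)·(1) + (-0.1)·(1) + 0.6 = -0.5
z1[2] = (-0.8)·(1) + (1.3)·(1) - 0.9 = -0.4
h = sigmoid(z1) = [0.4013, 0.3775, 0.4013]
output = (0.7)·(0.4013) + (-0.1)·(0.3775) + (1.2)·(0.4013) - 0.5 = 0.2247

0.2247


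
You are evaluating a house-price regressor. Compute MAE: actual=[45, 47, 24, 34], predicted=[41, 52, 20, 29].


Absolute errors: |45-41|=4, |47-52|=5, |24-20|=4, |34-29|=5
Sum = 18
MAE = 18/4 = 9/2

9/2


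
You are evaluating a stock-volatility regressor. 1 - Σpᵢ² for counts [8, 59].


Probabilities: [8/67, 59/67] ≈ [0.1194, 0.8806]
Σpᵢ² = (64 + 3481)/67² = 3545/4489
Gini = 1 - Σpᵢ² = 1 - 3545/4489 = 0.2103

0.2103


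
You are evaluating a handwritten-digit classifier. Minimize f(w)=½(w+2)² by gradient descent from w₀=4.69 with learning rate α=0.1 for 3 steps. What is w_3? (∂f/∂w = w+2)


step 1: grad = 4.69+2 = 6.69; w = 4.69 - 0.1·(6.69) = 4.021
step 2: grad = 4.021+2 = 6.021; w = 4.021 - 0.1·(6.021) = 3.4189
step 3: grad = 3.4189+2 = 5.4189; w = 3.4189 - 0.1·(5.4189) = 2.87701

2.87701


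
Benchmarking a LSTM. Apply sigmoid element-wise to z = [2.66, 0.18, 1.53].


σ(2.66) = 1/(1+e^-2.66) = 0.9346
σ(0.18) = 1/(1+e^-0.18) = 0.5449
σ(1.53) = 1/(1+e^-1.53) = 0.822
result = [0.9346, 0.5449, 0.822]

[0.9346, 0.5449, 0.822]


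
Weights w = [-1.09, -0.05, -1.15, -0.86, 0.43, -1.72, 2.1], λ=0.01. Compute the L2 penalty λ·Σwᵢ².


‖w‖₂² = (-1.09)² + (-0.05)² + (-1.15)² + (-0.86)² + (0.43)² + (-1.72)² + (2.1)²
     = 1.1881 + 0.0025 + 1.3225 + 0.7396 + 0.1849 + 2.9584 + 4.41
     = 10.806
λ·‖w‖₂² = 0.01·10.806 = 0.10806

0.10806


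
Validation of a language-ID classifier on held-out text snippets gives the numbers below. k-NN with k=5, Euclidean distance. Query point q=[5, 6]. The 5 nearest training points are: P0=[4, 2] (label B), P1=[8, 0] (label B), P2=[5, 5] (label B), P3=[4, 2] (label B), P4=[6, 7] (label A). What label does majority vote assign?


d(q,P0) = 4.1231  (label B)
d(q,P1) = 6.7082  (label B)
d(q,P2) = 1.0  (label B)
d(q,P3) = 4.1231  (label B)
d(q,P4) = 1.4142  (label A)
Votes: A=1, B=4
Majority → B

B


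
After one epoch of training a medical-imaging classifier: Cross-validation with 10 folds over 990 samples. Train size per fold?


Fold size = 990/10 = 99
Training per fold = 990 - 99 = 891

891


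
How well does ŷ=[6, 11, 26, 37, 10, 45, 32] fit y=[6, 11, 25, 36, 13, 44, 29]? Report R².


ȳ = 23.4286
SS_res = Σ(y-ŷ)² = 21
SS_tot = Σ(y-ȳ)² = 1181.71
R² = 1 - SS_res/SS_tot = 1 - 0.0178 = 0.9822

0.9822


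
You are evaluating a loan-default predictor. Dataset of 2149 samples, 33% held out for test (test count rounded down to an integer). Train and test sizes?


Test = ⌊2149·33/100⌋ = 709
Train = 2149 - 709 = 1440

Train: 1440, Test: 709


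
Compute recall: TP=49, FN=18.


Recall = TP/(TP+FN)
= 49/(49+18)
= 49/67 = 73.13%

73.13%


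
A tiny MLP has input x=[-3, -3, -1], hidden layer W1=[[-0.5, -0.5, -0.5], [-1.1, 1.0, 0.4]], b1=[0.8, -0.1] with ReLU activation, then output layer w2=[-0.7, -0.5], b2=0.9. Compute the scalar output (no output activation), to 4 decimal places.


z1[0] = (-0.5)·(-3) + (-0.5)·(-3) + (-0.5)·(-1) + 0.8 = 4.3
z1[1] = (-1.1)·(-3) + (1.0)·(-3) + (0.4)·(-1) - 0.1 = -0.2
h = ReLU(z1) = [4.3, 0.0]
output = (-0.7)·(4.3) + (-0.5)·(0.0) + 0.9 = -2.11

-2.11


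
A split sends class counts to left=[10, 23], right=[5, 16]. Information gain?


Parent = [15, 39], H_parent = 0.8524
H_left = 0.885 (n=33), H_right = 0.7919 (n=21)
H_children = (33/54)·0.885 + (21/54)·0.7919 = 0.8488
IG = 0.8524 - 0.8488 = 0.0036

0.0036


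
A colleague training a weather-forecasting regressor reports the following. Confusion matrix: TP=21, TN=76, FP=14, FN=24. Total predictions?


Total = TP + TN + FP + FN
= 21 + 76 + 14 + 24
= 135
(Predicted positive: 35, predicted negative: 100)

135


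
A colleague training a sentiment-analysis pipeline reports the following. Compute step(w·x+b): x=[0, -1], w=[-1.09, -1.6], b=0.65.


z = (0)·(-1.09) + (-1)·(-1.6) + 0.65
  = 2.25
step(z) = 1 (z≥0)

1


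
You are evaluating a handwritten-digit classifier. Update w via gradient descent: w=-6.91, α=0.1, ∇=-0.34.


w_new = w - α·∇
= -6.91 - 0.1·-0.34
= -6.91 + 0.034
= -6.876

-6.876


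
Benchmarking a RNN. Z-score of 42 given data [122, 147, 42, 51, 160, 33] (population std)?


μ = 92.5, σ = 51.9768
z = (42 - 92.5)/51.9768 = -0.9716

-0.9716


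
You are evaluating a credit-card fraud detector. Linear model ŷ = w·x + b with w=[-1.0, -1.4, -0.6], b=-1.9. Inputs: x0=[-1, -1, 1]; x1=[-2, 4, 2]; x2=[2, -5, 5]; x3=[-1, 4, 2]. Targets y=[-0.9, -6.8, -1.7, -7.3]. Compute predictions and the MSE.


ŷ0 = (-1.0)·(-1) + (-1.4)·(-1) + (-0.6)·(1) - 1.9 = -0.1
ŷ1 = (-1.0)·(-2) + (-1.4)·(4) + (-0.6)·(2) - 1.9 = -6.7
ŷ2 = (-1.0)·(2) + (-1.4)·(-5) + (-0.6)·(5) - 1.9 = 0.1
ŷ3 = (-1.0)·(-1) + (-1.4)·(4) + (-0.6)·(2) - 1.9 = -7.7
errors² = [0.64, 0.01, 3.24, 0.16]
MSE = 4.0500/4 = 1.0125

1.0125


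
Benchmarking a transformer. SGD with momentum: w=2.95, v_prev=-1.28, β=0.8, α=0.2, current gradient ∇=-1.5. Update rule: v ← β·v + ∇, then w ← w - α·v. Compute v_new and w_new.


v_new = 0.8·-1.28 - 1.5 = -1.024 - 1.5 = -2.524
w_new = 2.95 - 0.2·-2.524 = 2.95 + 0.5048 = 3.4548

v_new=-2.524, w_new=3.4548


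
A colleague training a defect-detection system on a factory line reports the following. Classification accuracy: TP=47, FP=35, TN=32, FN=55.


Accuracy = (TP+TN)/(TP+TN+FP+FN)
= (47+32)/(169)
= 79/169 = 46.75%

46.75%


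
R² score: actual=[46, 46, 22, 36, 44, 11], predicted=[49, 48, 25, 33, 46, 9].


ȳ = 34.1667
SS_res = Σ(y-ŷ)² = 39
SS_tot = Σ(y-ȳ)² = 1064.83
R² = 1 - SS_res/SS_tot = 1 - 0.0366 = 0.9634

0.9634


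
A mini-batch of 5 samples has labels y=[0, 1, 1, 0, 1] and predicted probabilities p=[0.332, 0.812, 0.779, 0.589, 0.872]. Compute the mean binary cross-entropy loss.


L[0] = -ln(1-0.332) = -ln(0.668) = 0.4035
L[1] = -ln(0.812) = 0.2083
L[2] = -ln(0.779) = 0.2497
L[3] = -ln(1-0.589) = -ln(0.411) = 0.8892
L[4] = -ln(0.872) = 0.137
mean = (0.4035 + 0.2083 + 0.2497 + 0.8892 + 0.137)/5 = 0.3775

0.3775


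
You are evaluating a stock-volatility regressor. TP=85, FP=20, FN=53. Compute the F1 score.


Precision = 85/105 = 0.8095
Recall = 85/138 = 0.6159
F1 = 2·P·R/(P+R) = 2·TP/(2·TP+FP+FN) = 170/(170+20+53) = 170/243 = 0.6996

0.6996


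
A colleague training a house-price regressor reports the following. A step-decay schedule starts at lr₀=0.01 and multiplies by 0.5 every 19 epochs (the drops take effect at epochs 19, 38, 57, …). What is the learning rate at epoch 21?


n_drops = ⌊21/19⌋ = 1
lr = 0.01·0.5^1 = 0.01·0.5 = 0.005

0.005


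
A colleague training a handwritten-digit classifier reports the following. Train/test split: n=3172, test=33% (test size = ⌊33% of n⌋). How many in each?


Test = ⌊3172·33/100⌋ = 1046
Train = 3172 - 1046 = 2126

Train: 2126, Test: 1046


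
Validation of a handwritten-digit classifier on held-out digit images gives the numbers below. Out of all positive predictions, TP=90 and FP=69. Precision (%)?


Precision = TP/(TP+FP)
= 90/(90+69)
= 90/159 = 56.6%

56.6%


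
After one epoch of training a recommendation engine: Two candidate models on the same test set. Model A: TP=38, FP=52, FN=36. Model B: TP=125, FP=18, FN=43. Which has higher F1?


Model A: P=38/90=0.4222, R=38/74=0.5135, F1=2PR/(P+R)=2TP/(2TP+FP+FN)=76/164=0.4634
Model B: P=125/143=0.8741, R=125/168=0.744, F1=2PR/(P+R)=2TP/(2TP+FP+FN)=250/311=0.8039
0.4634 < 0.8039 → Model B

Model B


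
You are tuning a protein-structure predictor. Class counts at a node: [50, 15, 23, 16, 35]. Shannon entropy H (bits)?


Probabilities: [50/139, 15/139, 23/139, 16/139, 35/139] ≈ [0.3597, 0.1079, 0.1655, 0.1151, 0.2518]
H = -((50/139)·log₂(50/139) + (15/139)·log₂(15/139) + (23/139)·log₂(23/139) + (16/139)·log₂(16/139) + (35/139)·log₂(35/139))
  = 2.1667 bits

2.1667 bits


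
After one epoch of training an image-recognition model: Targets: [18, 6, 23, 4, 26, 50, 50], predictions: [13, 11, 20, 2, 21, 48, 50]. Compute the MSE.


Squared errors: (18-13)²=25, (6-11)²=25, (23-20)²=9, (4-2)²=4, (26-21)²=25, (50-48)²=4, (50-50)²=0
Sum = 92
MSE = 92/7 = 92/7

92/7


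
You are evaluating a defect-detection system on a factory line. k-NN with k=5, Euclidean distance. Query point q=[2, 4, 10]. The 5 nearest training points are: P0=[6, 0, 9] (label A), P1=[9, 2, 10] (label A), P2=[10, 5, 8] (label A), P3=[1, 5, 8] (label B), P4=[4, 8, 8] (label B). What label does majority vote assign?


d(q,P0) = 5.7446  (label A)
d(q,P1) = 7.2801  (label A)
d(q,P2) = 8.3066  (label A)
d(q,P3) = 2.4495  (label B)
d(q,P4) = 4.899  (label B)
Votes: A=3, B=2
Majority → A

A


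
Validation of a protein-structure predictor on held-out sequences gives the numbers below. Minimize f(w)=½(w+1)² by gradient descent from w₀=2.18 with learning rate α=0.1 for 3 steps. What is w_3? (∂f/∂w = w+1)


step 1: grad = 2.18+1 = 3.18; w = 2.18 - 0.1·(3.18) = 1.862
step 2: grad = 1.862+1 = 2.862; w = 1.862 - 0.1·(2.862) = 1.5758
step 3: grad = 1.5758+1 = 2.5758; w = 1.5758 - 0.1·(2.5758) = 1.31822

1.31822


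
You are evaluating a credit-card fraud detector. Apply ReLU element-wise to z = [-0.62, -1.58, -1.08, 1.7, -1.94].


ReLU(-0.62) = max(0, -0.62) = 0.0
ReLU(-1.58) = max(0, -1.58) = 0.0
ReLU(-1.08) = max(0, -1.08) = 0.0
ReLU(1.7) = max(0, 1.7) = 1.7
ReLU(-1.94) = max(0, -1.94) = 0.0
result = [0.0, 0.0, 0.0, 1.7, 0.0]

[0.0, 0.0, 0.0, 1.7, 0.0]


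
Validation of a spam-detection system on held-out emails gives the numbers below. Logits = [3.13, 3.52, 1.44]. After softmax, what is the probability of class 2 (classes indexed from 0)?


Exponentials: e^3.13=22.874, e^3.52=33.7844, e^1.44=4.2207
Sum = 60.8791
Softmax = [0.3757, 0.5549, 0.0693]
p[2] = 4.2207/60.8791 = 0.0693

0.0693


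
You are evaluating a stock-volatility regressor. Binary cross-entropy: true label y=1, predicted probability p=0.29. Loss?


BCE = -[y·ln(p) + (1-y)·ln(1-p)]
= -1·ln(0.29) - 0
= -ln(0.29) = 1.2379

1.2379


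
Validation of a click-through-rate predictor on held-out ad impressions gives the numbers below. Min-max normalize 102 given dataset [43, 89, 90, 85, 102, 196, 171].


min=43, max=196
(102-43)/(196-43) = 59/153 = 0.3856

0.3856


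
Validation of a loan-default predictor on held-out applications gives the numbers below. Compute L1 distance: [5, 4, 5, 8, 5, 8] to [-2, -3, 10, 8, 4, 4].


d = |5+ 2| + |4+ 3| + |5-10| + |8-8| + |5-4| + |8-4|
  = 7 + 7 + 5 + 0 + 1 + 4
  = 24

24


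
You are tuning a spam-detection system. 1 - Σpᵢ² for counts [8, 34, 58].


Probabilities: [8/100, 34/100, 58/100] ≈ [0.08, 0.34, 0.58]
Σpᵢ² = (64 + 1156 + 3364)/100² = 4584/10000
Gini = 1 - Σpᵢ² = 1 - 4584/10000 = 0.5416

0.5416


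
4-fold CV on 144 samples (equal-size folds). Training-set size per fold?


Fold size = 144/4 = 36
Training per fold = 144 - 36 = 108

108


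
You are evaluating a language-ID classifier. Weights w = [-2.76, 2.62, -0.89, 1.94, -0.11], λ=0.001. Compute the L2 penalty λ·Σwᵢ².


‖w‖₂² = (-2.76)² + (2.62)² + (-0.89)² + (1.94)² + (-0.11)²
     = 7.6176 + 6.8644 + 0.7921 + 3.7636 + 0.0121
     = 19.0498
λ·‖w‖₂² = 0.001·19.0498 = 0.01905

0.01905


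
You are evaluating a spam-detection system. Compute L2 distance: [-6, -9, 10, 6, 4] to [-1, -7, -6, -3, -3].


d = √((-6+ 1)² + (-9+ 7)² + (10+ 6)² + (6+ 3)² + (4+ 3)²)
  = √(25 + 4 + 256 + 81 + 49)
  = √415 = 20.3715

20.3715


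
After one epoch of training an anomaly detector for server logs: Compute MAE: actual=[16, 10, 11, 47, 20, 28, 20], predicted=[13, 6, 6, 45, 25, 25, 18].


Absolute errors: |16-13|=3, |10-6|=4, |11-6|=5, |47-45|=2, |20-25|=5, |28-25|=3, |20-18|=2
Sum = 24
MAE = 24/7 = 24/7

24/7


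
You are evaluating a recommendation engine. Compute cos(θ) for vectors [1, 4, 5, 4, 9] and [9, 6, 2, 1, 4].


A·B = 1·9 + 4·6 + 5·2 + 4·1 + 9·4 = 83
‖A‖ = √139 = 11.7898, ‖B‖ = √138 = 11.7473
cos = 83/(√139·√138) = 83/√19182 = 0.5993

0.5993


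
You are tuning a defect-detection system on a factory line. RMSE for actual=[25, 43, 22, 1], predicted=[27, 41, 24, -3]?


MSE = 28/4 = 7
RMSE = √(28/4) = 2.6458

2.6458


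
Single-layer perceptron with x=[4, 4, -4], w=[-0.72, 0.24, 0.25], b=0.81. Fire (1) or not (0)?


z = (4)·(-0.72) + (4)·(0.24) + (-4)·(0.25) + 0.81
  = -2.11
step(z) = 0 (z<0)

0


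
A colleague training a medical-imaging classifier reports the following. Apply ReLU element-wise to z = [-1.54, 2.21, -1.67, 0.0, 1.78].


ReLU(-1.54) = max(0, -1.54) = 0.0
ReLU(2.21) = max(0, 2.21) = 2.21
ReLU(-1.67) = max(0, -1.67) = 0.0
ReLU(0.0) = max(0, 0.0) = 0.0
ReLU(1.78) = max(0, 1.78) = 1.78
result = [0.0, 2.21, 0.0, 0.0, 1.78]

[0.0, 2.21, 0.0, 0.0, 1.78]


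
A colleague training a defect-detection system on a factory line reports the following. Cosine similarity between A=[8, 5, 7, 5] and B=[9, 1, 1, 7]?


A·B = 8·9 + 5·1 + 7·1 + 5·7 = 119
‖A‖ = √163 = 12.7671, ‖B‖ = √132 = 11.4891
cos = 119/(√163·√132) = 119/√21516 = 0.8113

0.8113


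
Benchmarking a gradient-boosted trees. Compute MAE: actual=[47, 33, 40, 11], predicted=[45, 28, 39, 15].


Absolute errors: |47-45|=2, |33-28|=5, |40-39|=1, |11-15|=4
Sum = 12
MAE = 12/4 = 3

3


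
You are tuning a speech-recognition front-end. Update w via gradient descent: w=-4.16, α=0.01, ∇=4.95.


w_new = w - α·∇
= -4.16 - 0.01·4.95
= -4.16 - 0.0495
= -4.2095

-4.2095


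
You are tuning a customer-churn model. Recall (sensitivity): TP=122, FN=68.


Recall = TP/(TP+FN)
= 122/(122+68)
= 122/190 = 64.21%

64.21%


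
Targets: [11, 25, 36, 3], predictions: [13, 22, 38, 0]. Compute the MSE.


Squared errors: (11-13)²=4, (25-22)²=9, (36-38)²=4, (3-0)²=9
Sum = 26
MSE = 26/4 = 13/2

13/2


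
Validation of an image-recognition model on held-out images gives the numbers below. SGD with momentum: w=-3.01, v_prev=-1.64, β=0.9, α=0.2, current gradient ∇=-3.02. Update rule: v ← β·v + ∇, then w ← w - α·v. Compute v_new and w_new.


v_new = 0.9·-1.64 - 3.02 = -1.476 - 3.02 = -4.496
w_new = -3.01 - 0.2·-4.496 = -3.01 + 0.8992 = -2.1108

v_new=-4.496, w_new=-2.1108


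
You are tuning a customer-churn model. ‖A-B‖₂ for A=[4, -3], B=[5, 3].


d = √((4-5)² + (-3-3)²)
  = √(1 + 36)
  = √37 = 6.0828

6.0828


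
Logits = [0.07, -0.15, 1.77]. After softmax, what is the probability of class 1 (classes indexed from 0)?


Exponentials: e^0.07=1.0725, e^-0.15=0.8607, e^1.77=5.8709
Sum = 7.8041
Softmax = [0.1374, 0.1103, 0.7523]
p[1] = 0.8607/7.8041 = 0.1103

0.1103


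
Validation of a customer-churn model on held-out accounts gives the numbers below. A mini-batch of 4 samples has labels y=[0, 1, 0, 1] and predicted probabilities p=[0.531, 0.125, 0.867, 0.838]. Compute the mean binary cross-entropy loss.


L[0] = -ln(1-0.531) = -ln(0.469) = 0.7572
L[1] = -ln(0.125) = 2.0794
L[2] = -ln(1-0.867) = -ln(0.133) = 2.0174
L[3] = -ln(0.838) = 0.1767
mean = (0.7572 + 2.0794 + 2.0174 + 0.1767)/4 = 1.2577

1.2577


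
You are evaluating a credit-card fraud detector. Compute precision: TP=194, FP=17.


Precision = TP/(TP+FP)
= 194/(194+17)
= 194/211 = 91.94%

91.94%


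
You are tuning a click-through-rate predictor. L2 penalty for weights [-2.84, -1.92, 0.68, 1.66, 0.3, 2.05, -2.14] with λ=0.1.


‖w‖₂² = (-2.84)² + (-1.92)² + (0.68)² + (1.66)² + (0.3)² + (2.05)² + (-2.14)²
     = 8.0656 + 3.6864 + 0.4624 + 2.7556 + 0.09 + 4.2025 + 4.5796
     = 23.8421
λ·‖w‖₂² = 0.1·23.8421 = 2.38421

2.38421


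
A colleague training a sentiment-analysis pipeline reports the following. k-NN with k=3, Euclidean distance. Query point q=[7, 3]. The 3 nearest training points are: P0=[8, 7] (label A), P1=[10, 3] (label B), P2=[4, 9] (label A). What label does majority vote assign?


d(q,P0) = 4.1231  (label A)
d(q,P1) = 3.0  (label B)
d(q,P2) = 6.7082  (label A)
Votes: A=2, B=1
Majority → A

A


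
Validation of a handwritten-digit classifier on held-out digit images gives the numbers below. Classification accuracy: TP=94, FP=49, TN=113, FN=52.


Accuracy = (TP+TN)/(TP+TN+FP+FN)
= (94+113)/(308)
= 207/308 = 67.21%

67.21%


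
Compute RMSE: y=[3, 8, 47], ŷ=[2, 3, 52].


MSE = 51/3 = 17
RMSE = √(51/3) = 4.1231

4.1231


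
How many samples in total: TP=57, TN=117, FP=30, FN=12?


Total = TP + TN + FP + FN
= 57 + 117 + 30 + 12
= 216
(Predicted positive: 87, predicted negative: 129)

216


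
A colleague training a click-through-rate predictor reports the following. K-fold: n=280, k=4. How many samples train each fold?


Fold size = 280/4 = 70
Training per fold = 280 - 70 = 210

210


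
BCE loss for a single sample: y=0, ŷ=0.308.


BCE = -[y·ln(p) + (1-y)·ln(1-p)]
= -0 - 1·ln(1-0.308)
= -ln(0.692) = 0.3682

0.3682


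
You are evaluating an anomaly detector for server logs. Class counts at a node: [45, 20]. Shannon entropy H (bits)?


Probabilities: [45/65, 20/65] ≈ [0.6923, 0.3077]
H = -((45/65)·log₂(45/65) + (20/65)·log₂(20/65))
  = 0.8905 bits

0.8905 bits


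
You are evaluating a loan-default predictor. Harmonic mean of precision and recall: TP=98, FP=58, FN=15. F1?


Precision = 98/156 = 0.6282
Recall = 98/113 = 0.8673
F1 = 2·P·R/(P+R) = 2·TP/(2·TP+FP+FN) = 196/(196+58+15) = 196/269 = 0.7286

0.7286


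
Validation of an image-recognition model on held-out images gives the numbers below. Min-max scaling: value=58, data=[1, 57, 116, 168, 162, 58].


min=1, max=168
(58-1)/(168-1) = 57/167 = 0.3413

0.3413


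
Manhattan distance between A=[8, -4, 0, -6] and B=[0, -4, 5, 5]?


d = |8-0| + |-4+ 4| + |0-5| + |-6-5|
  = 8 + 0 + 5 + 11
  = 24

24


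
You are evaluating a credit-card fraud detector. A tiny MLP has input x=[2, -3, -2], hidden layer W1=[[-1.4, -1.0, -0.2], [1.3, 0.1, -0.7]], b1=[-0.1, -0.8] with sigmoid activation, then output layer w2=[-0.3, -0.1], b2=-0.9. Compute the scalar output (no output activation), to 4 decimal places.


z1[0] = (-1.4)·(2) + (-1.0)·(-3) + (-0.2)·(-2) - 0.1 = 0.5
z1[1] = (1.3)·(2) + (0.1)·(-3) + (-0.7)·(-2) - 0.8 = 2.9
h = sigmoid(z1) = [0.6225, 0.9478]
output = (-0.3)·(0.6225) + (-0.1)·(0.9478) - 0.9 = -1.1815

-1.1815


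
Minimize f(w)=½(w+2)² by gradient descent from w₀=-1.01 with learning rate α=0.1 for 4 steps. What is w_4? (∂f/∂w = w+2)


step 1: grad = -1.01+2 = 0.99; w = -1.01 - 0.1·(0.99) = -1.109
step 2: grad = -1.109+2 = 0.891; w = -1.109 - 0.1·(0.891) = -1.1981
step 3: grad = -1.1981+2 = 0.8019; w = -1.1981 - 0.1·(0.8019) = -1.27829
step 4: grad = -1.27829+2 = 0.72171; w = -1.27829 - 0.1·(0.72171) = -1.350461

-1.350461


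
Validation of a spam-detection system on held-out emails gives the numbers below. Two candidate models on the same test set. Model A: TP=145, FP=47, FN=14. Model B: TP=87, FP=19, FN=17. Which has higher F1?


Model A: P=145/192=0.7552, R=145/159=0.9119, F1=2PR/(P+R)=2TP/(2TP+FP+FN)=290/351=0.8262
Model B: P=87/106=0.8208, R=87/104=0.8365, F1=2PR/(P+R)=2TP/(2TP+FP+FN)=174/210=0.8286
0.8262 < 0.8286 → Model B

Model B


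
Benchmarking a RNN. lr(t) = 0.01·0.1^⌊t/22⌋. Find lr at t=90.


n_drops = ⌊90/22⌋ = 4
lr = 0.01·0.1^4 = 0.01·0.0001 = 0.000001

0.000001


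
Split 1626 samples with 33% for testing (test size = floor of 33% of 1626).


Test = ⌊1626·33/100⌋ = 536
Train = 1626 - 536 = 1090

Train: 1090, Test: 536


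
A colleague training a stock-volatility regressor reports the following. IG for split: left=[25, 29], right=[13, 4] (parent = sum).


Parent = [38, 33], H_parent = 0.9964
H_left = 0.996 (n=54), H_right = 0.7871 (n=17)
H_children = (54/71)·0.996 + (17/71)·0.7871 = 0.946
IG = 0.9964 - 0.946 = 0.0504

0.0504


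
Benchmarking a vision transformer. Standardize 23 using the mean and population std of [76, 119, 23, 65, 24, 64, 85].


μ = 65.1429, σ = 31.3571
z = (23 - 65.1429)/31.3571 = -1.344

-1.344


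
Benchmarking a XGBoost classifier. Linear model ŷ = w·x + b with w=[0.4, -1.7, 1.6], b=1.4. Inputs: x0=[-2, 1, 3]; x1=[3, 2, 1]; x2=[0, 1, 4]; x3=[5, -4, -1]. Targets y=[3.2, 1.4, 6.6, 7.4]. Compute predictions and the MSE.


ŷ0 = (0.4)·(-2) + (-1.7)·(1) + (1.6)·(3) + 1.4 = 3.7
ŷ1 = (0.4)·(3) + (-1.7)·(2) + (1.6)·(1) + 1.4 = 0.8
ŷ2 = (0.4)·(0) + (-1.7)·(1) + (1.6)·(4) + 1.4 = 6.1
ŷ3 = (0.4)·(5) + (-1.7)·(-4) + (1.6)·(-1) + 1.4 = 8.6
errors² = [0.25, 0.36, 0.25, 1.44]
MSE = 2.3000/4 = 0.575

0.575


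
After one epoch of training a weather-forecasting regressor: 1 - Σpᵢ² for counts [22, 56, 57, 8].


Probabilities: [22/143, 56/143, 57/143, 8/143] ≈ [0.1538, 0.3916, 0.3986, 0.0559]
Σpᵢ² = (484 + 3136 + 3249 + 64)/143² = 6933/20449
Gini = 1 - Σpᵢ² = 1 - 6933/20449 = 0.661

0.661


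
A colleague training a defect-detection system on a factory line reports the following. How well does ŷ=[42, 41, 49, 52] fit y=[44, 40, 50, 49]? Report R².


ȳ = 45.75
SS_res = Σ(y-ŷ)² = 15
SS_tot = Σ(y-ȳ)² = 64.75
R² = 1 - SS_res/SS_tot = 1 - 0.2317 = 0.7683

0.7683


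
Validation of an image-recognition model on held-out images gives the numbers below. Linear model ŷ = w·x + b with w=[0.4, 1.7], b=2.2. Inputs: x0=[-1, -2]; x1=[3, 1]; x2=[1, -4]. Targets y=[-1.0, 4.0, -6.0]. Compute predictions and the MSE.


ŷ0 = (0.4)·(-1) + (1.7)·(-2) + 2.2 = -1.6
ŷ1 = (0.4)·(3) + (1.7)·(1) + 2.2 = 5.1
ŷ2 = (0.4)·(1) + (1.7)·(-4) + 2.2 = -4.2
errors² = [0.36, 1.21, 3.24]
MSE = 4.8100/3 = 1.6033

1.6033


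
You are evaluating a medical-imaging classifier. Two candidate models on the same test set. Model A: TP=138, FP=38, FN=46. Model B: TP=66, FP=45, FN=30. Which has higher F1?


Model A: P=138/176=0.7841, R=138/184=0.75, F1=2PR/(P+R)=2TP/(2TP+FP+FN)=276/360=0.7667
Model B: P=66/111=0.5946, R=66/96=0.6875, F1=2PR/(P+R)=2TP/(2TP+FP+FN)=132/207=0.6377
0.7667 > 0.6377 → Model A

Model A


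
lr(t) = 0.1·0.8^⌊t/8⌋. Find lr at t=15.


n_drops = ⌊15/8⌋ = 1
lr = 0.1·0.8^1 = 0.1·0.8 = 0.08

0.08


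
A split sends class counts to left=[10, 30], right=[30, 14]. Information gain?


Parent = [40, 44], H_parent = 0.9984
H_left = 0.8113 (n=40), H_right = 0.9024 (n=44)
H_children = (40/84)·0.8113 + (44/84)·0.9024 = 0.859
IG = 0.9984 - 0.859 = 0.1394

0.1394


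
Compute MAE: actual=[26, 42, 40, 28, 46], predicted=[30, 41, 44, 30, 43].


Absolute errors: |26-30|=4, |42-41|=1, |40-44|=4, |28-30|=2, |46-43|=3
Sum = 14
MAE = 14/5 = 14/5

14/5


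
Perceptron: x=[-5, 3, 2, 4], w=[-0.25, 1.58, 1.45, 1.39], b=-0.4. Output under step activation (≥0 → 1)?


z = (-5)·(-0.25) + (3)·(1.58) + (2)·(1.45) + (4)·(1.39) - 0.4
  = 14.05
step(z) = 1 (z≥0)

1


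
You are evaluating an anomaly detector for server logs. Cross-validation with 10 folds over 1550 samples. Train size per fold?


Fold size = 1550/10 = 155
Training per fold = 1550 - 155 = 1395

1395


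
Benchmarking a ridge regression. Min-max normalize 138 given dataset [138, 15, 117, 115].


min=15, max=138
(138-15)/(138-15) = 123/123 = 1.0

1.0


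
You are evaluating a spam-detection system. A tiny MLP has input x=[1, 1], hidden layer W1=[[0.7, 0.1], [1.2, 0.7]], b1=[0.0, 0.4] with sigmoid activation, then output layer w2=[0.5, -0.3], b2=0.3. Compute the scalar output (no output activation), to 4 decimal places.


z1[0] = (0.7)·(1) + (0.1)·(1) + 0.0 = 0.8
z1[1] = (1.2)·(1) + (0.7)·(1) + 0.4 = 2.3
h = sigmoid(z1) = [0.69, 0.9089]
output = (0.5)·(0.69) + (-0.3)·(0.9089) + 0.3 = 0.3723

0.3723


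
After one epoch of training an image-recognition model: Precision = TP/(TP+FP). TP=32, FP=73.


Precision = TP/(TP+FP)
= 32/(32+73)
= 32/105 = 30.48%

30.48%


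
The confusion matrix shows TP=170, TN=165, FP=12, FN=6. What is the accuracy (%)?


Accuracy = (TP+TN)/(TP+TN+FP+FN)
= (170+165)/(353)
= 335/353 = 94.9%

94.9%


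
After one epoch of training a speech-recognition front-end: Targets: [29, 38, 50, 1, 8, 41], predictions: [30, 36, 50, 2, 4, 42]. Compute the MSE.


Squared errors: (29-30)²=1, (38-36)²=4, (50-50)²=0, (1-2)²=1, (8-4)²=16, (41-42)²=1
Sum = 23
MSE = 23/6 = 23/6

23/6


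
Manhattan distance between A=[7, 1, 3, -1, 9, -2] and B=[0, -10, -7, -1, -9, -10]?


d = |7-0| + |1+ 10| + |3+ 7| + |-1+ 1| + |9+ 9| + |-2+ 10|
  = 7 + 11 + 10 + 0 + 18 + 8
  = 54

54


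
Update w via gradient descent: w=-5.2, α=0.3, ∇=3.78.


w_new = w - α·∇
= -5.2 - 0.3·3.78
= -5.2 - 1.134
= -6.334

-6.334


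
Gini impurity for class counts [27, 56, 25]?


Probabilities: [27/108, 56/108, 25/108] ≈ [0.25, 0.5185, 0.2315]
Σpᵢ² = (729 + 3136 + 625)/108² = 4490/11664
Gini = 1 - Σpᵢ² = 1 - 4490/11664 = 0.6151

0.6151


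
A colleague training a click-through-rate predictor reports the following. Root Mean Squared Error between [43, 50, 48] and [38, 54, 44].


MSE = 57/3 = 19
RMSE = √(57/3) = 4.3589

4.3589


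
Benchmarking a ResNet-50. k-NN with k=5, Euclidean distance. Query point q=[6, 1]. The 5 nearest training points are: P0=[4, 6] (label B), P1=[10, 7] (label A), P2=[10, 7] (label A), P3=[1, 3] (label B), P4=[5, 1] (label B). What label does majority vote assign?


d(q,P0) = 5.3852  (label B)
d(q,P1) = 7.2111  (label A)
d(q,P2) = 7.2111  (label A)
d(q,P3) = 5.3852  (label B)
d(q,P4) = 1.0  (label B)
Votes: A=2, B=3
Majority → B

B


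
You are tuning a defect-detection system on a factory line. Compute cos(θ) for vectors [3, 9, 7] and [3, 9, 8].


A·B = 3·3 + 9·9 + 7·8 = 146
‖A‖ = √139 = 11.7898, ‖B‖ = √154 = 12.4097
cos = 146/(√139·√154) = 146/√21406 = 0.9979

0.9979


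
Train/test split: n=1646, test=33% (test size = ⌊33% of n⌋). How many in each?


Test = ⌊1646·33/100⌋ = 543
Train = 1646 - 543 = 1103

Train: 1103, Test: 543


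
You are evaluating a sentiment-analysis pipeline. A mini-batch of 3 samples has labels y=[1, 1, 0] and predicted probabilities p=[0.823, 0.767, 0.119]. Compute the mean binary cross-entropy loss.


L[0] = -ln(0.823) = 0.1948
L[1] = -ln(0.767) = 0.2653
L[2] = -ln(1-0.119) = -ln(0.881) = 0.1267
mean = (0.1948 + 0.2653 + 0.1267)/3 = 0.1956

0.1956


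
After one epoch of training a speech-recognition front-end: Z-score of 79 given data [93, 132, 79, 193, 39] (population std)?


μ = 107.2, σ = 52.2011
z = (79 - 107.2)/52.2011 = -0.5402

-0.5402


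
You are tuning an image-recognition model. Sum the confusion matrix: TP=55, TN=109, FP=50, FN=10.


Total = TP + TN + FP + FN
= 55 + 109 + 50 + 10
= 224
(Predicted positive: 105, predicted negative: 119)

224


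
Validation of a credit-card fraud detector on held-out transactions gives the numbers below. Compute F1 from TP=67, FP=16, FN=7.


Precision = 67/83 = 0.8072
Recall = 67/74 = 0.9054
F1 = 2·P·R/(P+R) = 2·TP/(2·TP+FP+FN) = 134/(134+16+7) = 134/157 = 0.8535

0.8535


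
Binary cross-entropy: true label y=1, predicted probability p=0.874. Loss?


BCE = -[y·ln(p) + (1-y)·ln(1-p)]
= -1·ln(0.874) - 0
= -ln(0.874) = 0.1347

0.1347


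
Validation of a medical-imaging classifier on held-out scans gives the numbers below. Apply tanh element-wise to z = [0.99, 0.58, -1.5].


tanh(0.99) = 0.7574
tanh(0.58) = 0.5227
tanh(-1.5) = -0.9051
result = [0.7574, 0.5227, -0.9051]

[0.7574, 0.5227, -0.9051]


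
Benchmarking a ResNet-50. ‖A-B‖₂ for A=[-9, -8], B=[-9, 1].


d = √((-9+ 9)² + (-8-1)²)
  = √(0 + 81)
  = √81 = 9.0

9.0


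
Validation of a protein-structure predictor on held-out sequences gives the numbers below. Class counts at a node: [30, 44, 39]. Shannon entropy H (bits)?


Probabilities: [30/113, 44/113, 39/113] ≈ [0.2655, 0.3894, 0.3451]
H = -((30/113)·log₂(30/113) + (44/113)·log₂(44/113) + (39/113)·log₂(39/113))
  = 1.5675 bits

1.5675 bits


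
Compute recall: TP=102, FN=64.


Recall = TP/(TP+FN)
= 102/(102+64)
= 102/166 = 61.45%

61.45%


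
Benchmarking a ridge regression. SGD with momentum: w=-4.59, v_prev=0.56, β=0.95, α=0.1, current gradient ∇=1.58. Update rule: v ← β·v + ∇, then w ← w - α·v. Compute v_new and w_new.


v_new = 0.95·0.56 + 1.58 = 0.532 + 1.58 = 2.112
w_new = -4.59 - 0.1·2.112 = -4.59 - 0.2112 = -4.8012

v_new=2.112, w_new=-4.8012


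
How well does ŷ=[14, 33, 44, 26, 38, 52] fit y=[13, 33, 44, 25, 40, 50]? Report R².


ȳ = 34.1667
SS_res = Σ(y-ŷ)² = 10
SS_tot = Σ(y-ȳ)² = 914.83
R² = 1 - SS_res/SS_tot = 1 - 0.0109 = 0.9891

0.9891


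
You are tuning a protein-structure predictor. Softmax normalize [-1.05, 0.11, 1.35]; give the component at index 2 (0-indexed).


Exponentials: e^-1.05=0.3499, e^0.11=1.1163, e^1.35=3.8574
Sum = 5.3236
Softmax = [0.0657, 0.2097, 0.7246]
p[2] = 3.8574/5.3236 = 0.7246

0.7246


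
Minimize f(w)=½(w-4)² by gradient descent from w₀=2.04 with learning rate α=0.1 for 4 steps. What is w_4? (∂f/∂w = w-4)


step 1: grad = 2.04-4 = -1.96; w = 2.04 - 0.1·(-1.96) = 2.236
step 2: grad = 2.236-4 = -1.764; w = 2.236 - 0.1·(-1.764) = 2.4124
step 3: grad = 2.4124-4 = -1.5876; w = 2.4124 - 0.1·(-1.5876) = 2.57116
step 4: grad = 2.57116-4 = -1.42884; w = 2.57116 - 0.1·(-1.42884) = 2.714044

2.714044


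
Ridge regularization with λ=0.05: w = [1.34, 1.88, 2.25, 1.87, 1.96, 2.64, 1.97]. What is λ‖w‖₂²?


‖w‖₂² = (1.34)² + (1.88)² + (2.25)² + (1.87)² + (1.96)² + (2.64)² + (1.97)²
     = 1.7956 + 3.5344 + 5.0625 + 3.4969 + 3.8416 + 6.9696 + 3.8809
     = 28.5815
λ·‖w‖₂² = 0.05·28.5815 = 1.429075

1.429075


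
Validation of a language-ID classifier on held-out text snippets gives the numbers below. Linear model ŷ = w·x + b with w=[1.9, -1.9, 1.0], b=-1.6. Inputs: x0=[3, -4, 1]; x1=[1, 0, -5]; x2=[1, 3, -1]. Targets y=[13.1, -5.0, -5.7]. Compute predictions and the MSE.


ŷ0 = (1.9)·(3) + (-1.9)·(-4) + (1.0)·(1) - 1.6 = 12.7
ŷ1 = (1.9)·(1) + (-1.9)·(0) + (1.0)·(-5) - 1.6 = -4.7
ŷ2 = (1.9)·(1) + (-1.9)·(3) + (1.0)·(-1) - 1.6 = -6.4
errors² = [0.16, 0.09, 0.49]
MSE = 0.7400/3 = 0.2467

0.2467


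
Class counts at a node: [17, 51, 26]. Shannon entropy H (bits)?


Probabilities: [17/94, 51/94, 26/94] ≈ [0.1809, 0.5426, 0.2766]
H = -((17/94)·log₂(17/94) + (51/94)·log₂(51/94) + (26/94)·log₂(26/94))
  = 1.4377 bits

1.4377 bits


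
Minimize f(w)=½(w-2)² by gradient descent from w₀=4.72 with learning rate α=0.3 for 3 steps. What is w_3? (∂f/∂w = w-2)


step 1: grad = 4.72-2 = 2.72; w = 4.72 - 0.3·(2.72) = 3.904
step 2: grad = 3.904-2 = 1.904; w = 3.904 - 0.3·(1.904) = 3.3328
step 3: grad = 3.3328-2 = 1.3328; w = 3.3328 - 0.3·(1.3328) = 2.93296

2.93296


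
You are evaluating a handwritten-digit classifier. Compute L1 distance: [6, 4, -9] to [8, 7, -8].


d = |6-8| + |4-7| + |-9+ 8|
  = 2 + 3 + 1
  = 6

6


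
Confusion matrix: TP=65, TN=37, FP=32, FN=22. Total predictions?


Total = TP + TN + FP + FN
= 65 + 37 + 32 + 22
= 156
(Predicted positive: 97, predicted negative: 59)

156


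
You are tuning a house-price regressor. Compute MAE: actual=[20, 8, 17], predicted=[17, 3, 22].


Absolute errors: |20-17|=3, |8-3|=5, |17-22|=5
Sum = 13
MAE = 13/3 = 13/3

13/3


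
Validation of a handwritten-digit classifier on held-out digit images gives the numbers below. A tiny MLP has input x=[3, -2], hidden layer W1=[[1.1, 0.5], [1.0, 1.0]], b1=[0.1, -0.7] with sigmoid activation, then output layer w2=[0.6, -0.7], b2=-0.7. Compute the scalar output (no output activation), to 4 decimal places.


z1[0] = (1.1)·(3) + (0.5)·(-2) + 0.1 = 2.4
z1[1] = (1.0)·(3) + (1.0)·(-2) - 0.7 = 0.3
h = sigmoid(z1) = [0.9168, 0.5744]
output = (0.6)·(0.9168) + (-0.7)·(0.5744) - 0.7 = -0.552

-0.552


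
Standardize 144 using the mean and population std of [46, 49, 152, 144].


μ = 97.75, σ = 50.3407
z = (144 - 97.75)/50.3407 = 0.9187

0.9187


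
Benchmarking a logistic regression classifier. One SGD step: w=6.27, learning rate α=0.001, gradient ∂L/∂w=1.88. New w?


w_new = w - α·∇
= 6.27 - 0.001·1.88
= 6.27 - 0.00188
= 6.26812

6.26812


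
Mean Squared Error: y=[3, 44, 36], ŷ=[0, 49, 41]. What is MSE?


Squared errors: (3-0)²=9, (44-49)²=25, (36-41)²=25
Sum = 59
MSE = 59/3 = 59/3

59/3


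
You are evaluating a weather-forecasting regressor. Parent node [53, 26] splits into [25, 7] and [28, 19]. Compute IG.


Parent = [53, 26], H_parent = 0.914
H_left = 0.7579 (n=32), H_right = 0.9734 (n=47)
H_children = (32/79)·0.7579 + (47/79)·0.9734 = 0.8861
IG = 0.914 - 0.8861 = 0.0279

0.0279


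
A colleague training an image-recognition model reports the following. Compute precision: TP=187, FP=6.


Precision = TP/(TP+FP)
= 187/(187+6)
= 187/193 = 96.89%

96.89%


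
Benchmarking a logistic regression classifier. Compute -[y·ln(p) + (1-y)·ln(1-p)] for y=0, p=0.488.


BCE = -[y·ln(p) + (1-y)·ln(1-p)]
= -0 - 1·ln(1-0.488)
= -ln(0.512) = 0.6694

0.6694


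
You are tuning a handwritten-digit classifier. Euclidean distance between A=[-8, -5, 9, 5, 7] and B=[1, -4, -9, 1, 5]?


d = √((-8-1)² + (-5+ 4)² + (9+ 9)² + (5-1)² + (7-5)²)
  = √(81 + 1 + 324 + 16 + 4)
  = √426 = 20.6398

20.6398


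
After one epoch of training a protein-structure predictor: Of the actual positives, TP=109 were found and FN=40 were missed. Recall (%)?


Recall = TP/(TP+FN)
= 109/(109+40)
= 109/149 = 73.15%

73.15%


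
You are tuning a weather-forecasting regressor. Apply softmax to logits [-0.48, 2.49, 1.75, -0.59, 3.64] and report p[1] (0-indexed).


Exponentials: e^-0.48=0.6188, e^2.49=12.0613, e^1.75=5.7546, e^-0.59=0.5543, e^3.64=38.0918
Sum = 57.0808
Softmax = [0.0108, 0.2113, 0.1008, 0.0097, 0.6673]
p[1] = 12.0613/57.0808 = 0.2113

0.2113


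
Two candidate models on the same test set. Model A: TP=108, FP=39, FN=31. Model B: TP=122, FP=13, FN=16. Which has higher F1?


Model A: P=108/147=0.7347, R=108/139=0.777, F1=2PR/(P+R)=2TP/(2TP+FP+FN)=216/286=0.7552
Model B: P=122/135=0.9037, R=122/138=0.8841, F1=2PR/(P+R)=2TP/(2TP+FP+FN)=244/273=0.8938
0.7552 < 0.8938 → Model B

Model B


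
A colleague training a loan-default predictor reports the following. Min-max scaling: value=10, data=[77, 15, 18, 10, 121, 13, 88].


min=10, max=121
(10-10)/(121-10) = 0/111 = 0.0

0.0


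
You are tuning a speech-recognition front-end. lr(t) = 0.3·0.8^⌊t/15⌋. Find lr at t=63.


n_drops = ⌊63/15⌋ = 4
lr = 0.3·0.8^4 = 0.3·0.4096 = 0.12288

0.12288


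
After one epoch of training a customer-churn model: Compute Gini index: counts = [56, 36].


Probabilities: [56/92, 36/92] ≈ [0.6087, 0.3913]
Σpᵢ² = (3136 + 1296)/92² = 4432/8464
Gini = 1 - Σpᵢ² = 1 - 4432/8464 = 0.4764

0.4764


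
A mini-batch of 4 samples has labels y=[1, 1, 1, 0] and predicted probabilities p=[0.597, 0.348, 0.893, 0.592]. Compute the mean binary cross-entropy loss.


L[0] = -ln(0.597) = 0.5158
L[1] = -ln(0.348) = 1.0556
L[2] = -ln(0.893) = 0.1132
L[3] = -ln(1-0.592) = -ln(0.408) = 0.8965
mean = (0.5158 + 1.0556 + 0.1132 + 0.8965)/4 = 0.6453

0.6453


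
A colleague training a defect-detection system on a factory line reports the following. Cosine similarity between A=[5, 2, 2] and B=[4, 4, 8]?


A·B = 5·4 + 2·4 + 2·8 = 44
‖A‖ = √33 = 5.7446, ‖B‖ = √96 = 9.798
cos = 44/(√33·√96) = 44/√3168 = 0.7817

0.7817


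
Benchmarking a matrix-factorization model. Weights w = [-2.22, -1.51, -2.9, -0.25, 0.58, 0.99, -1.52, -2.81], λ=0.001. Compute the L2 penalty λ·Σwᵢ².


‖w‖₂² = (-2.22)² + (-1.51)² + (-2.9)² + (-0.25)² + (0.58)² + (0.99)² + (-1.52)² + (-2.81)²
     = 4.9284 + 2.2801 + 8.41 + 0.0625 + 0.3364 + 0.9801 + 2.3104 + 7.8961
     = 27.204
λ·‖w‖₂² = 0.001·27.204 = 0.027204

0.027204


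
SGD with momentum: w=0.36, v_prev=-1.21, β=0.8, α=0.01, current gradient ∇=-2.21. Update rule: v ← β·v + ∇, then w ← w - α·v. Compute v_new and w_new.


v_new = 0.8·-1.21 - 2.21 = -0.968 - 2.21 = -3.178
w_new = 0.36 - 0.01·-3.178 = 0.36 + 0.03178 = 0.39178

v_new=-3.178, w_new=0.39178


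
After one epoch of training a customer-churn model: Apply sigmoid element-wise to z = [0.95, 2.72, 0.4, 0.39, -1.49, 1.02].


σ(0.95) = 1/(1+e^-0.95) = 0.7211
σ(2.72) = 1/(1+e^-2.72) = 0.9382
σ(0.4) = 1/(1+e^-0.4) = 0.5987
σ(0.39) = 1/(1+e^-0.39) = 0.5963
σ(-1.49) = 1/(1+e^1.49) = 0.1839
σ(1.02) = 1/(1+e^-1.02) = 0.735
result = [0.7211, 0.9382, 0.5987, 0.5963, 0.1839, 0.735]

[0.7211, 0.9382, 0.5987, 0.5963, 0.1839, 0.735]


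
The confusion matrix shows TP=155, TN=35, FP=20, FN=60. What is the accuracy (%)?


Accuracy = (TP+TN)/(TP+TN+FP+FN)
= (155+35)/(270)
= 190/270 = 70.37%

70.37%


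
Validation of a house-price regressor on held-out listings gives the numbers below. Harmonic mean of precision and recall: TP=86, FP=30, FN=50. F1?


Precision = 86/116 = 0.7414
Recall = 86/136 = 0.6324
F1 = 2·P·R/(P+R) = 2·TP/(2·TP+FP+FN) = 172/(172+30+50) = 172/252 = 0.6825

0.6825


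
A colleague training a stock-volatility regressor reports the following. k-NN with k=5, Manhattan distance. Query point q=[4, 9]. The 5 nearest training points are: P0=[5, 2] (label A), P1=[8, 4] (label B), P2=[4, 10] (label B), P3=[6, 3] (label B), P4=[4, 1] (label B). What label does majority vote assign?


d(q,P0) = 8  (label A)
d(q,P1) = 9  (label B)
d(q,P2) = 1  (label B)
d(q,P3) = 8  (label B)
d(q,P4) = 8  (label B)
Votes: A=1, B=4
Majority → B

B


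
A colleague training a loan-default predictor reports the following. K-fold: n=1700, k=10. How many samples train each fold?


Fold size = 1700/10 = 170
Training per fold = 1700 - 170 = 1530

1530
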